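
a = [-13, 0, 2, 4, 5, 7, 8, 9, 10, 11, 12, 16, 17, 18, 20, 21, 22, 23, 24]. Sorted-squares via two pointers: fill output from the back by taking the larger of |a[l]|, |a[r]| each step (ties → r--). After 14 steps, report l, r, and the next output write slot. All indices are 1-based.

[1,19] |-13|<=|24| out[19]=576 → r--
[1,18] |-13|<=|23| out[18]=529 → r--
[1,17] |-13|<=|22| out[17]=484 → r--
[1,16] |-13|<=|21| out[16]=441 → r--
[1,15] |-13|<=|20| out[15]=400 → r--
[1,14] |-13|<=|18| out[14]=324 → r--
[1,13] |-13|<=|17| out[13]=289 → r--
[1,12] |-13|<=|16| out[12]=256 → r--
[1,11] |-13|>|12| out[11]=169 → l++
[2,11] |0|<=|12| out[10]=144 → r--
[2,10] |0|<=|11| out[9]=121 → r--
[2,9] |0|<=|10| out[8]=100 → r--
[2,8] |0|<=|9| out[7]=81 → r--
[2,7] |0|<=|8| out[6]=64 → r--

l=2, r=6, next write slot=5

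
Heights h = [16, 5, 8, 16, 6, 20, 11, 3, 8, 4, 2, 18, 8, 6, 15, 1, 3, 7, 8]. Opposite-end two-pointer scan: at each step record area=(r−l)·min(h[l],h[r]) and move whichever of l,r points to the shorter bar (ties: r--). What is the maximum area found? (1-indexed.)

max area = 210

l=1 r=19: min(16,8)*18=144 best=144 *, r--
l=1 r=18: min(16,7)*17=119 best=144, r--
l=1 r=17: min(16,3)*16=48 best=144, r--
l=1 r=16: min(16,1)*15=15 best=144, r--
l=1 r=15: min(16,15)*14=210 best=210 *, r--
l=1 r=14: min(16,6)*13=78 best=210, r--
l=1 r=13: min(16,8)*12=96 best=210, r--
l=1 r=12: min(16,18)*11=176 best=210, l++
l=2 r=12: min(5,18)*10=50 best=210, l++
l=3 r=12: min(8,18)*9=72 best=210, l++
l=4 r=12: min(16,18)*8=128 best=210, l++
l=5 r=12: min(6,18)*7=42 best=210, l++
l=6 r=12: min(20,18)*6=108 best=210, r--
l=6 r=11: min(20,2)*5=10 best=210, r--
l=6 r=10: min(20,4)*4=16 best=210, r--
l=6 r=9: min(20,8)*3=24 best=210, r--
l=6 r=8: min(20,3)*2=6 best=210, r--
l=6 r=7: min(20,11)*1=11 best=210, r--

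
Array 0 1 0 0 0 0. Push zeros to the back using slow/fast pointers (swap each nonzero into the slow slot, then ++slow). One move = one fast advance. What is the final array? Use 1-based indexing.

[1, 0, 0, 0, 0, 0]

slow=1 fast=1: a[fast]=0, fast++
slow=1 fast=2: a[fast]=1≠0 swap→a[1]=1, slow++,fast++
slow=2 fast=3: a[fast]=0, fast++
slow=2 fast=4: a[fast]=0, fast++
slow=2 fast=5: a[fast]=0, fast++
slow=2 fast=6: a[fast]=0, fast++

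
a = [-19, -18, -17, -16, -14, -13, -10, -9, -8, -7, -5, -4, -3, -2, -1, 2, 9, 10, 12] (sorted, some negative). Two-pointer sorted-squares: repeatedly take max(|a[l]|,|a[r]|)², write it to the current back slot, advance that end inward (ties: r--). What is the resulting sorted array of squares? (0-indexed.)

l=0 r=18: |-19|>|12| out[18]=361, l++
l=1 r=18: |-18|>|12| out[17]=324, l++
l=2 r=18: |-17|>|12| out[16]=289, l++
l=3 r=18: |-16|>|12| out[15]=256, l++
l=4 r=18: |-14|>|12| out[14]=196, l++
l=5 r=18: |-13|>|12| out[13]=169, l++
l=6 r=18: |-10|<=|12| out[12]=144, r--
l=6 r=17: |-10|<=|10| out[11]=100, r--
l=6 r=16: |-10|>|9| out[10]=100, l++
l=7 r=16: |-9|<=|9| out[9]=81, r--
l=7 r=15: |-9|>|2| out[8]=81, l++
l=8 r=15: |-8|>|2| out[7]=64, l++
l=9 r=15: |-7|>|2| out[6]=49, l++
l=10 r=15: |-5|>|2| out[5]=25, l++
l=11 r=15: |-4|>|2| out[4]=16, l++
l=12 r=15: |-3|>|2| out[3]=9, l++
l=13 r=15: |-2|<=|2| out[2]=4, r--
l=13 r=14: |-2|>|-1| out[1]=4, l++
l=14 r=14: |-1|<=|-1| out[0]=1, r--

[1, 4, 4, 9, 16, 25, 49, 64, 81, 81, 100, 100, 144, 169, 196, 256, 289, 324, 361]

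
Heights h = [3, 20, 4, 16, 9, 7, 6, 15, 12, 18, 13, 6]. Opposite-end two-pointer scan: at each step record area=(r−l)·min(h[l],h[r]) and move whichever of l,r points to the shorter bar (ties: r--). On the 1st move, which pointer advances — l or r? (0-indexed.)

l

l=0 r=11: min(3,6)*11=33 best=33 *, l++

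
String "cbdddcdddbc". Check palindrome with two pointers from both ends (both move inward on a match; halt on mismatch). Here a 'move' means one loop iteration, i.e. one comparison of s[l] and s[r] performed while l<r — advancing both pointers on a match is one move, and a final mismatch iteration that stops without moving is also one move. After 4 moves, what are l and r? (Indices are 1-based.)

[1,11] 'c'=='c' → l++,r--
[2,10] 'b'=='b' → l++,r--
[3,9] 'd'=='d' → l++,r--
[4,8] 'd'=='d' → l++,r--

l=5, r=7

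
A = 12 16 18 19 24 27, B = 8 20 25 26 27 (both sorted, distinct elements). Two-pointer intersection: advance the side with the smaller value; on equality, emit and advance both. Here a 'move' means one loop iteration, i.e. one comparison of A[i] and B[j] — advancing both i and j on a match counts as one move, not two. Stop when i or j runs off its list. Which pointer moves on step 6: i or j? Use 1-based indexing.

j

[i=1,j=1] 12>8 → j++
[i=1,j=2] 12<20 → i++
[i=2,j=2] 16<20 → i++
[i=3,j=2] 18<20 → i++
[i=4,j=2] 19<20 → i++
[i=5,j=2] 24>20 → j++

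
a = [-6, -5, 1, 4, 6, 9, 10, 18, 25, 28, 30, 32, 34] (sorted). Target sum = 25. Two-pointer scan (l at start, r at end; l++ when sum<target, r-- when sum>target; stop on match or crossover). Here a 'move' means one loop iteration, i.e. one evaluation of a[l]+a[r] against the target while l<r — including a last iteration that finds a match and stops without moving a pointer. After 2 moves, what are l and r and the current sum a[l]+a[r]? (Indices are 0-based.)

[0,12] -6+34=28 >25 → r--
[0,11] -6+32=26 >25 → r--

l=0, r=10, sum=24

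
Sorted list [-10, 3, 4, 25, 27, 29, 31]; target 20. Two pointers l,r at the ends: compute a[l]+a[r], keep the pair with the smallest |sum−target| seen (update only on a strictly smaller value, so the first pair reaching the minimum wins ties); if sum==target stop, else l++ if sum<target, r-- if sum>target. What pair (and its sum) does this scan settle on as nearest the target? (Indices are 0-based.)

l=0 r=6: -10+31=21 d=1 *, r--
l=0 r=5: -10+29=19 d=1, l++
l=1 r=5: 3+29=32 d=12, r--
l=1 r=4: 3+27=30 d=10, r--
l=1 r=3: 3+25=28 d=8, r--
l=1 r=2: 3+4=7 d=13, l++

pair (-10, 31) with sum 21 (|Δ|=1)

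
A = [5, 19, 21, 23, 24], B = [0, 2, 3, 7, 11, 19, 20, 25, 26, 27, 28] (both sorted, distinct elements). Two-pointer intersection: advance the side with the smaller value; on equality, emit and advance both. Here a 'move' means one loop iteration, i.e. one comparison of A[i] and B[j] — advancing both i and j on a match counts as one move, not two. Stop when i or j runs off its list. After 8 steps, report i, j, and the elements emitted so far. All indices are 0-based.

i=0 j=0: 5>0, j++
i=0 j=1: 5>2, j++
i=0 j=2: 5>3, j++
i=0 j=3: 5<7, i++
i=1 j=3: 19>7, j++
i=1 j=4: 19>11, j++
i=1 j=5: 19==19 emit, i++,j++
i=2 j=6: 21>20, j++

i=2, j=7, emitted=[19]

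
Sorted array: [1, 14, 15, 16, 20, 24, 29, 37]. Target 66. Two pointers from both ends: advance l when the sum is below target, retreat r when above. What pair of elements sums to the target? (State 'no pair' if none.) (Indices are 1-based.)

(29, 37)

l=1 r=8: 1+37=38 <66, l++
l=2 r=8: 14+37=51 <66, l++
l=3 r=8: 15+37=52 <66, l++
l=4 r=8: 16+37=53 <66, l++
l=5 r=8: 20+37=57 <66, l++
l=6 r=8: 24+37=61 <66, l++
l=7 r=8: 29+37=66, found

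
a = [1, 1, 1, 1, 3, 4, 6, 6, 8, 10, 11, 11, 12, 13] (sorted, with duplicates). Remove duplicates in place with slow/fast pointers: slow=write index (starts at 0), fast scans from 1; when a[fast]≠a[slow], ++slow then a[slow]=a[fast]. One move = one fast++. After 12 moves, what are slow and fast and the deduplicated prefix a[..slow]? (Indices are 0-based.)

(s=0,f=1) a[fast]=1=a[slow] dup → fast++
(s=0,f=2) a[fast]=1=a[slow] dup → fast++
(s=0,f=3) a[fast]=1=a[slow] dup → fast++
(s=0,f=4) a[fast]=3≠a[slow]=1 write a[1]=3 → slow++,fast++
(s=1,f=5) a[fast]=4≠a[slow]=3 write a[2]=4 → slow++,fast++
(s=2,f=6) a[fast]=6≠a[slow]=4 write a[3]=6 → slow++,fast++
(s=3,f=7) a[fast]=6=a[slow] dup → fast++
(s=3,f=8) a[fast]=8≠a[slow]=6 write a[4]=8 → slow++,fast++
(s=4,f=9) a[fast]=10≠a[slow]=8 write a[5]=10 → slow++,fast++
(s=5,f=10) a[fast]=11≠a[slow]=10 write a[6]=11 → slow++,fast++
(s=6,f=11) a[fast]=11=a[slow] dup → fast++
(s=6,f=12) a[fast]=12≠a[slow]=11 write a[7]=12 → slow++,fast++

slow=7, fast=13, prefix=[1, 3, 4, 6, 8, 10, 11, 12]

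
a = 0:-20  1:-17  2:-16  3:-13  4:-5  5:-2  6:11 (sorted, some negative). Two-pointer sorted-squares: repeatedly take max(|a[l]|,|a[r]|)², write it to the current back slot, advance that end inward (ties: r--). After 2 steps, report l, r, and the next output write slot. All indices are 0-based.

l=2, r=6, next write slot=4

l=0 r=6: |-20|>|11| out[6]=400, l++
l=1 r=6: |-17|>|11| out[5]=289, l++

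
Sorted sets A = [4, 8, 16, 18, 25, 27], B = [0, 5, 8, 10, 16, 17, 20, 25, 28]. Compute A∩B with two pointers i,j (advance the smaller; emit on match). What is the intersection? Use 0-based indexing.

i=0 j=0: 4>0, j++
i=0 j=1: 4<5, i++
i=1 j=1: 8>5, j++
i=1 j=2: 8==8 emit, i++,j++
i=2 j=3: 16>10, j++
i=2 j=4: 16==16 emit, i++,j++
i=3 j=5: 18>17, j++
i=3 j=6: 18<20, i++
i=4 j=6: 25>20, j++
i=4 j=7: 25==25 emit, i++,j++
i=5 j=8: 27<28, i++

intersection = [8, 16, 25]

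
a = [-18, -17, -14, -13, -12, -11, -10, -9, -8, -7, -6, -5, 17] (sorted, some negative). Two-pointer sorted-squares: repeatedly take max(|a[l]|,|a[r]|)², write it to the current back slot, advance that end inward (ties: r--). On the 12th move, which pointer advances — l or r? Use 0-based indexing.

l=0 r=12: |-18|>|17| out[12]=324, l++
l=1 r=12: |-17|<=|17| out[11]=289, r--
l=1 r=11: |-17|>|-5| out[10]=289, l++
l=2 r=11: |-14|>|-5| out[9]=196, l++
l=3 r=11: |-13|>|-5| out[8]=169, l++
l=4 r=11: |-12|>|-5| out[7]=144, l++
l=5 r=11: |-11|>|-5| out[6]=121, l++
l=6 r=11: |-10|>|-5| out[5]=100, l++
l=7 r=11: |-9|>|-5| out[4]=81, l++
l=8 r=11: |-8|>|-5| out[3]=64, l++
l=9 r=11: |-7|>|-5| out[2]=49, l++
l=10 r=11: |-6|>|-5| out[1]=36, l++

l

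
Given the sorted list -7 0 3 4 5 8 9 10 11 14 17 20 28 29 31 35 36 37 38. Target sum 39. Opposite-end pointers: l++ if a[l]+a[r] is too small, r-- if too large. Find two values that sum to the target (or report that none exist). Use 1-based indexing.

(3, 36)

[1,19] -7+38=31 <39 → l++
[2,19] 0+38=38 <39 → l++
[3,19] 3+38=41 >39 → r--
[3,18] 3+37=40 >39 → r--
[3,17] 3+36=39 → found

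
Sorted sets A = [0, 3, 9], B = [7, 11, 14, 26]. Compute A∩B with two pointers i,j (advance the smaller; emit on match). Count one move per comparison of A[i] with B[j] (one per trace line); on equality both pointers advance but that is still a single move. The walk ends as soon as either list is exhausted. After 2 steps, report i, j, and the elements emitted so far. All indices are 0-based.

i=2, j=0, emitted=[]

[i=0,j=0] 0<7 → i++
[i=1,j=0] 3<7 → i++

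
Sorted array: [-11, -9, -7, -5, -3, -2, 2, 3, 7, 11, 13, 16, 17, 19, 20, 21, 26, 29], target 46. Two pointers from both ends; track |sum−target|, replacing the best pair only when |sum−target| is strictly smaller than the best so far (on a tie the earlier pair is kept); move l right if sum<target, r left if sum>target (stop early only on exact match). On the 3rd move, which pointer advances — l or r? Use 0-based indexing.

l

l=0 r=17: -11+29=18 d=28 *, l++
l=1 r=17: -9+29=20 d=26 *, l++
l=2 r=17: -7+29=22 d=24 *, l++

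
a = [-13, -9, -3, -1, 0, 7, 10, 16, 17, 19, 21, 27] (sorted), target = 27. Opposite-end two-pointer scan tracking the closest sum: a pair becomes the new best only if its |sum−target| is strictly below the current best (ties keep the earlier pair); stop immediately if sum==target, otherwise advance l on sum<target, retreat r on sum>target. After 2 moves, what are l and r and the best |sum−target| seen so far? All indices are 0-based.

l=2, r=11, best |Δ|=9

[0,11] -13+27=14 d=13 * → l++
[1,11] -9+27=18 d=9 * → l++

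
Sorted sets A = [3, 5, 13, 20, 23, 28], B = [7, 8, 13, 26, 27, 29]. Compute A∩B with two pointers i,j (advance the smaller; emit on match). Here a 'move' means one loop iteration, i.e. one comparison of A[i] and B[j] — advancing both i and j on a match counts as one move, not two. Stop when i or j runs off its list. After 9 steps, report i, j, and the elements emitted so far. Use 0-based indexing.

[i=0,j=0] 3<7 → i++
[i=1,j=0] 5<7 → i++
[i=2,j=0] 13>7 → j++
[i=2,j=1] 13>8 → j++
[i=2,j=2] 13==13 emit → i++,j++
[i=3,j=3] 20<26 → i++
[i=4,j=3] 23<26 → i++
[i=5,j=3] 28>26 → j++
[i=5,j=4] 28>27 → j++

i=5, j=5, emitted=[13]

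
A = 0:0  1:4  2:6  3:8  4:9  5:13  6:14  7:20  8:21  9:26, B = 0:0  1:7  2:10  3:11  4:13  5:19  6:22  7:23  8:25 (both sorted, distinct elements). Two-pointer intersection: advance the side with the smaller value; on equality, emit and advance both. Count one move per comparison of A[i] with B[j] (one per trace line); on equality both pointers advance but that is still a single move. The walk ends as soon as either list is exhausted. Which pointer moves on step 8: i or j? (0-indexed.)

[i=0,j=0] 0==0 emit → i++,j++
[i=1,j=1] 4<7 → i++
[i=2,j=1] 6<7 → i++
[i=3,j=1] 8>7 → j++
[i=3,j=2] 8<10 → i++
[i=4,j=2] 9<10 → i++
[i=5,j=2] 13>10 → j++
[i=5,j=3] 13>11 → j++

j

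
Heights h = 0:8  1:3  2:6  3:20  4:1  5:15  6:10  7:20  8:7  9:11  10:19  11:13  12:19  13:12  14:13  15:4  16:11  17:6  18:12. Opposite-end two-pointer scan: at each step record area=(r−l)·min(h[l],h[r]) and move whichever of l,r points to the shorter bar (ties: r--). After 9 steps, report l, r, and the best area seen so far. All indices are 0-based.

l=0 r=18: min(8,12)*18=144 best=144 *, l++
l=1 r=18: min(3,12)*17=51 best=144, l++
l=2 r=18: min(6,12)*16=96 best=144, l++
l=3 r=18: min(20,12)*15=180 best=180 *, r--
l=3 r=17: min(20,6)*14=84 best=180, r--
l=3 r=16: min(20,11)*13=143 best=180, r--
l=3 r=15: min(20,4)*12=48 best=180, r--
l=3 r=14: min(20,13)*11=143 best=180, r--
l=3 r=13: min(20,12)*10=120 best=180, r--

l=3, r=12, best area=180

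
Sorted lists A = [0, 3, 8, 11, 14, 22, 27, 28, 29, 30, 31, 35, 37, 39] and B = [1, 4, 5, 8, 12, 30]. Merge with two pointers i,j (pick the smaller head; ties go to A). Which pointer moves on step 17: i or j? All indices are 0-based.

[i=0,j=0] A[i]=0<=B[j]=1 take 0 → i++
[i=1,j=0] A[i]=3>B[j]=1 take 1 → j++
[i=1,j=1] A[i]=3<=B[j]=4 take 3 → i++
[i=2,j=1] A[i]=8>B[j]=4 take 4 → j++
[i=2,j=2] A[i]=8>B[j]=5 take 5 → j++
[i=2,j=3] A[i]=8<=B[j]=8 take 8 → i++
[i=3,j=3] A[i]=11>B[j]=8 take 8 → j++
[i=3,j=4] A[i]=11<=B[j]=12 take 11 → i++
[i=4,j=4] A[i]=14>B[j]=12 take 12 → j++
[i=4,j=5] A[i]=14<=B[j]=30 take 14 → i++
[i=5,j=5] A[i]=22<=B[j]=30 take 22 → i++
[i=6,j=5] A[i]=27<=B[j]=30 take 27 → i++
[i=7,j=5] A[i]=28<=B[j]=30 take 28 → i++
[i=8,j=5] A[i]=29<=B[j]=30 take 29 → i++
[i=9,j=5] A[i]=30<=B[j]=30 take 30 → i++
[i=10,j=5] A[i]=31>B[j]=30 take 30 → j++
[i=10,j=6] B done, take A[i]=31 → i++

i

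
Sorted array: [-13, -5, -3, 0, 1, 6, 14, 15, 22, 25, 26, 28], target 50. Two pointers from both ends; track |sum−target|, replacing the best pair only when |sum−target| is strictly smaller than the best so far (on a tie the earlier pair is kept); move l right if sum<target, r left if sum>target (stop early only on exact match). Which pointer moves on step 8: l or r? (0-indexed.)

l

[0,11] -13+28=15 d=35 * → l++
[1,11] -5+28=23 d=27 * → l++
[2,11] -3+28=25 d=25 * → l++
[3,11] 0+28=28 d=22 * → l++
[4,11] 1+28=29 d=21 * → l++
[5,11] 6+28=34 d=16 * → l++
[6,11] 14+28=42 d=8 * → l++
[7,11] 15+28=43 d=7 * → l++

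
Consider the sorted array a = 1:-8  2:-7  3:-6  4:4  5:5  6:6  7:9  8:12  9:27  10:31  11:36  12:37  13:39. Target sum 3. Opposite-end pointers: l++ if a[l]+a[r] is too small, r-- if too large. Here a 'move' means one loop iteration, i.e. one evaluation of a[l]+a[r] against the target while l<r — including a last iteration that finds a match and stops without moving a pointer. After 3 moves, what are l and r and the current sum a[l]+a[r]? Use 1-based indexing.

l=1, r=10, sum=23

l=1 r=13: -8+39=31 >3, r--
l=1 r=12: -8+37=29 >3, r--
l=1 r=11: -8+36=28 >3, r--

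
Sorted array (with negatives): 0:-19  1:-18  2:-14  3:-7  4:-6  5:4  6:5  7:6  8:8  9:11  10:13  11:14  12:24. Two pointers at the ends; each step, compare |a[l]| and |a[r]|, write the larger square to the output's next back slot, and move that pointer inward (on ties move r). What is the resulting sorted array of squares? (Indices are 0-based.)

[16, 25, 36, 36, 49, 64, 121, 169, 196, 196, 324, 361, 576]

l=0 r=12: |-19|<=|24| out[12]=576, r--
l=0 r=11: |-19|>|14| out[11]=361, l++
l=1 r=11: |-18|>|14| out[10]=324, l++
l=2 r=11: |-14|<=|14| out[9]=196, r--
l=2 r=10: |-14|>|13| out[8]=196, l++
l=3 r=10: |-7|<=|13| out[7]=169, r--
l=3 r=9: |-7|<=|11| out[6]=121, r--
l=3 r=8: |-7|<=|8| out[5]=64, r--
l=3 r=7: |-7|>|6| out[4]=49, l++
l=4 r=7: |-6|<=|6| out[3]=36, r--
l=4 r=6: |-6|>|5| out[2]=36, l++
l=5 r=6: |4|<=|5| out[1]=25, r--
l=5 r=5: |4|<=|4| out[0]=16, r--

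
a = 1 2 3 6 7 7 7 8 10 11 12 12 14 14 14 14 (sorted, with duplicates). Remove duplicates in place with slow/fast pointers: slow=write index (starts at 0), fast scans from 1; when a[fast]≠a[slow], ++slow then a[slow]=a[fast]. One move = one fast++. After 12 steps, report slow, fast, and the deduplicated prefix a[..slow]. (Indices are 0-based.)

(s=0,f=1) a[fast]=2≠a[slow]=1 write a[1]=2 → slow++,fast++
(s=1,f=2) a[fast]=3≠a[slow]=2 write a[2]=3 → slow++,fast++
(s=2,f=3) a[fast]=6≠a[slow]=3 write a[3]=6 → slow++,fast++
(s=3,f=4) a[fast]=7≠a[slow]=6 write a[4]=7 → slow++,fast++
(s=4,f=5) a[fast]=7=a[slow] dup → fast++
(s=4,f=6) a[fast]=7=a[slow] dup → fast++
(s=4,f=7) a[fast]=8≠a[slow]=7 write a[5]=8 → slow++,fast++
(s=5,f=8) a[fast]=10≠a[slow]=8 write a[6]=10 → slow++,fast++
(s=6,f=9) a[fast]=11≠a[slow]=10 write a[7]=11 → slow++,fast++
(s=7,f=10) a[fast]=12≠a[slow]=11 write a[8]=12 → slow++,fast++
(s=8,f=11) a[fast]=12=a[slow] dup → fast++
(s=8,f=12) a[fast]=14≠a[slow]=12 write a[9]=14 → slow++,fast++

slow=9, fast=13, prefix=[1, 2, 3, 6, 7, 8, 10, 11, 12, 14]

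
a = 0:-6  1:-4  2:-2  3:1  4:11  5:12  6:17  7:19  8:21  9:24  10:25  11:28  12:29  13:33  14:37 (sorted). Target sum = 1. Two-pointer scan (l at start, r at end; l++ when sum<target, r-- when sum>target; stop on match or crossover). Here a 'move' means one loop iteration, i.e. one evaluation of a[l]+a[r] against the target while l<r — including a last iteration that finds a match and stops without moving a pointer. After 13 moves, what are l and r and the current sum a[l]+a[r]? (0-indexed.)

l=2, r=3, sum=-1

l=0 r=14: -6+37=31 >1, r--
l=0 r=13: -6+33=27 >1, r--
l=0 r=12: -6+29=23 >1, r--
l=0 r=11: -6+28=22 >1, r--
l=0 r=10: -6+25=19 >1, r--
l=0 r=9: -6+24=18 >1, r--
l=0 r=8: -6+21=15 >1, r--
l=0 r=7: -6+19=13 >1, r--
l=0 r=6: -6+17=11 >1, r--
l=0 r=5: -6+12=6 >1, r--
l=0 r=4: -6+11=5 >1, r--
l=0 r=3: -6+1=-5 <1, l++
l=1 r=3: -4+1=-3 <1, l++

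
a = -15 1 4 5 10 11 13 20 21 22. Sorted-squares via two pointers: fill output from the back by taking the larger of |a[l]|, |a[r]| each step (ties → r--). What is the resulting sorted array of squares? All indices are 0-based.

l=0 r=9: |-15|<=|22| out[9]=484, r--
l=0 r=8: |-15|<=|21| out[8]=441, r--
l=0 r=7: |-15|<=|20| out[7]=400, r--
l=0 r=6: |-15|>|13| out[6]=225, l++
l=1 r=6: |1|<=|13| out[5]=169, r--
l=1 r=5: |1|<=|11| out[4]=121, r--
l=1 r=4: |1|<=|10| out[3]=100, r--
l=1 r=3: |1|<=|5| out[2]=25, r--
l=1 r=2: |1|<=|4| out[1]=16, r--
l=1 r=1: |1|<=|1| out[0]=1, r--

[1, 16, 25, 100, 121, 169, 225, 400, 441, 484]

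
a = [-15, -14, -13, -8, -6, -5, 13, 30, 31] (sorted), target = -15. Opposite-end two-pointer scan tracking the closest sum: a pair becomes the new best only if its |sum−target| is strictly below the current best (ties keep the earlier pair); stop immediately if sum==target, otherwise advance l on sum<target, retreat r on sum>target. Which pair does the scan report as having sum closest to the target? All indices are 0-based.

l=0 r=8: -15+31=16 d=31 *, r--
l=0 r=7: -15+30=15 d=30 *, r--
l=0 r=6: -15+13=-2 d=13 *, r--
l=0 r=5: -15+-5=-20 d=5 *, l++
l=1 r=5: -14+-5=-19 d=4 *, l++
l=2 r=5: -13+-5=-18 d=3 *, l++
l=3 r=5: -8+-5=-13 d=2 *, r--
l=3 r=4: -8+-6=-14 d=1 *, r--

pair (-8, -6) with sum -14 (|Δ|=1)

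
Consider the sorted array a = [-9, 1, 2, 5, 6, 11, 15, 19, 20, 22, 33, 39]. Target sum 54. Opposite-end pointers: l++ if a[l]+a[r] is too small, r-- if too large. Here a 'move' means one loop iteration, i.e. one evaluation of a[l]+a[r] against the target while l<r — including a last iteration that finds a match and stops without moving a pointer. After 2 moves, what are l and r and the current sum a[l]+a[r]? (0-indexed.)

l=2, r=11, sum=41

l=0 r=11: -9+39=30 <54, l++
l=1 r=11: 1+39=40 <54, l++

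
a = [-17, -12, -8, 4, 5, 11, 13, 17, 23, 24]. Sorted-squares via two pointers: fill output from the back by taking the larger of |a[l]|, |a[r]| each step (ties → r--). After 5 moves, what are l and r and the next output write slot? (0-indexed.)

l=1, r=5, next write slot=4

[0,9] |-17|<=|24| out[9]=576 → r--
[0,8] |-17|<=|23| out[8]=529 → r--
[0,7] |-17|<=|17| out[7]=289 → r--
[0,6] |-17|>|13| out[6]=289 → l++
[1,6] |-12|<=|13| out[5]=169 → r--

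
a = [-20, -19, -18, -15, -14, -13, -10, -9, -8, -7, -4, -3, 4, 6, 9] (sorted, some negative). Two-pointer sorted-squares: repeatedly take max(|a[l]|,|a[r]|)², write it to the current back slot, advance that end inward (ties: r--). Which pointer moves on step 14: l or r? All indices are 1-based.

[1,15] |-20|>|9| out[15]=400 → l++
[2,15] |-19|>|9| out[14]=361 → l++
[3,15] |-18|>|9| out[13]=324 → l++
[4,15] |-15|>|9| out[12]=225 → l++
[5,15] |-14|>|9| out[11]=196 → l++
[6,15] |-13|>|9| out[10]=169 → l++
[7,15] |-10|>|9| out[9]=100 → l++
[8,15] |-9|<=|9| out[8]=81 → r--
[8,14] |-9|>|6| out[7]=81 → l++
[9,14] |-8|>|6| out[6]=64 → l++
[10,14] |-7|>|6| out[5]=49 → l++
[11,14] |-4|<=|6| out[4]=36 → r--
[11,13] |-4|<=|4| out[3]=16 → r--
[11,12] |-4|>|-3| out[2]=16 → l++

l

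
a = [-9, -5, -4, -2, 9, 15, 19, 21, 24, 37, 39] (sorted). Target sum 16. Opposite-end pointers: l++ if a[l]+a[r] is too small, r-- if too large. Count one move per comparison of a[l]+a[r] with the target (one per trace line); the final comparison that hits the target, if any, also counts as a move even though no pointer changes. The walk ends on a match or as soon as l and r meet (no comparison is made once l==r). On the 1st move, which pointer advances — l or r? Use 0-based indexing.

[0,10] -9+39=30 >16 → r--

r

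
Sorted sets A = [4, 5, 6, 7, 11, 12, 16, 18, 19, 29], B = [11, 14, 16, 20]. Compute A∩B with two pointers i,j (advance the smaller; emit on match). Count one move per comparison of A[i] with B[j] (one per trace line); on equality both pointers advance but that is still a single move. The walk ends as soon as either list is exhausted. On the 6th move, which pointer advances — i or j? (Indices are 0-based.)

[i=0,j=0] 4<11 → i++
[i=1,j=0] 5<11 → i++
[i=2,j=0] 6<11 → i++
[i=3,j=0] 7<11 → i++
[i=4,j=0] 11==11 emit → i++,j++
[i=5,j=1] 12<14 → i++

i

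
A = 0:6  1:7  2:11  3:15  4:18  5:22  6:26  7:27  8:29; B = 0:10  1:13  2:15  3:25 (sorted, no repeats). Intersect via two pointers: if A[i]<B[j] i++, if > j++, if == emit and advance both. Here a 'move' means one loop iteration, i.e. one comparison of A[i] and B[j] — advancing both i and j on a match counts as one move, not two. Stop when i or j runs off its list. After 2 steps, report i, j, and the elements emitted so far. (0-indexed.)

i=2, j=0, emitted=[]

i=0 j=0: 6<10, i++
i=1 j=0: 7<10, i++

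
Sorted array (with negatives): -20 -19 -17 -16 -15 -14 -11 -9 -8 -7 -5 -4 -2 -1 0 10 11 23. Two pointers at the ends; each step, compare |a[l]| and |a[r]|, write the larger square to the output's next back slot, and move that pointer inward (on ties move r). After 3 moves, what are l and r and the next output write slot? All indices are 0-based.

l=0 r=17: |-20|<=|23| out[17]=529, r--
l=0 r=16: |-20|>|11| out[16]=400, l++
l=1 r=16: |-19|>|11| out[15]=361, l++

l=2, r=16, next write slot=14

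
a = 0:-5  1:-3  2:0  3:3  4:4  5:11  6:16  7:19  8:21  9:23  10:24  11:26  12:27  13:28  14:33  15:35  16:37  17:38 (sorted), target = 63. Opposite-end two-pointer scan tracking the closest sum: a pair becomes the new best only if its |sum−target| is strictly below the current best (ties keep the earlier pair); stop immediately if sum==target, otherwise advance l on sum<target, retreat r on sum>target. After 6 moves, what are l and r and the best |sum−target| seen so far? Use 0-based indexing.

l=6, r=17, best |Δ|=14

l=0 r=17: -5+38=33 d=30 *, l++
l=1 r=17: -3+38=35 d=28 *, l++
l=2 r=17: 0+38=38 d=25 *, l++
l=3 r=17: 3+38=41 d=22 *, l++
l=4 r=17: 4+38=42 d=21 *, l++
l=5 r=17: 11+38=49 d=14 *, l++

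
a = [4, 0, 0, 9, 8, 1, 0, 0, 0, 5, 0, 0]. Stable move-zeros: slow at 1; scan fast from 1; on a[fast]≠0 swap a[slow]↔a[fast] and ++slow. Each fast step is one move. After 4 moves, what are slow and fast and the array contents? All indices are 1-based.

slow=3, fast=5, a=[4, 9, 0, 0, 8, 1, 0, 0, 0, 5, 0, 0]

slow=1 fast=1: a[fast]=4≠0 swap→a[1]=4, slow++,fast++
slow=2 fast=2: a[fast]=0, fast++
slow=2 fast=3: a[fast]=0, fast++
slow=2 fast=4: a[fast]=9≠0 swap→a[2]=9, slow++,fast++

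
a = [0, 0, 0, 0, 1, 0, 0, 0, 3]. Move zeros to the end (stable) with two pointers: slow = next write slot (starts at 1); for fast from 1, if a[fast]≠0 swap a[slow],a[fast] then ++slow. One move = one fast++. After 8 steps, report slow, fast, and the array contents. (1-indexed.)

(s=1,f=1) a[fast]=0 → fast++
(s=1,f=2) a[fast]=0 → fast++
(s=1,f=3) a[fast]=0 → fast++
(s=1,f=4) a[fast]=0 → fast++
(s=1,f=5) a[fast]=1≠0 swap→a[1]=1 → slow++,fast++
(s=2,f=6) a[fast]=0 → fast++
(s=2,f=7) a[fast]=0 → fast++
(s=2,f=8) a[fast]=0 → fast++

slow=2, fast=9, a=[1, 0, 0, 0, 0, 0, 0, 0, 3]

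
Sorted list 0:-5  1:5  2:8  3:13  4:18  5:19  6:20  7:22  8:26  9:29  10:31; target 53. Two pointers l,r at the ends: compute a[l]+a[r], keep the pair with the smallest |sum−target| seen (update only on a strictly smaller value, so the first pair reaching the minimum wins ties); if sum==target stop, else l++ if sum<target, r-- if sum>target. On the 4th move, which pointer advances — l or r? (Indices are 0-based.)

l

[0,10] -5+31=26 d=27 * → l++
[1,10] 5+31=36 d=17 * → l++
[2,10] 8+31=39 d=14 * → l++
[3,10] 13+31=44 d=9 * → l++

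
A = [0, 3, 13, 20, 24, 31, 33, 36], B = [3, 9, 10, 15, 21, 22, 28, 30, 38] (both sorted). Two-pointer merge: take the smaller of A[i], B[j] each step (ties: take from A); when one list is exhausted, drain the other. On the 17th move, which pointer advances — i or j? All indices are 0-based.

i=0 j=0: A[i]=0<=B[j]=3 take 0, i++
i=1 j=0: A[i]=3<=B[j]=3 take 3, i++
i=2 j=0: A[i]=13>B[j]=3 take 3, j++
i=2 j=1: A[i]=13>B[j]=9 take 9, j++
i=2 j=2: A[i]=13>B[j]=10 take 10, j++
i=2 j=3: A[i]=13<=B[j]=15 take 13, i++
i=3 j=3: A[i]=20>B[j]=15 take 15, j++
i=3 j=4: A[i]=20<=B[j]=21 take 20, i++
i=4 j=4: A[i]=24>B[j]=21 take 21, j++
i=4 j=5: A[i]=24>B[j]=22 take 22, j++
i=4 j=6: A[i]=24<=B[j]=28 take 24, i++
i=5 j=6: A[i]=31>B[j]=28 take 28, j++
i=5 j=7: A[i]=31>B[j]=30 take 30, j++
i=5 j=8: A[i]=31<=B[j]=38 take 31, i++
i=6 j=8: A[i]=33<=B[j]=38 take 33, i++
i=7 j=8: A[i]=36<=B[j]=38 take 36, i++
i=8 j=8: A done, take B[j]=38, j++

j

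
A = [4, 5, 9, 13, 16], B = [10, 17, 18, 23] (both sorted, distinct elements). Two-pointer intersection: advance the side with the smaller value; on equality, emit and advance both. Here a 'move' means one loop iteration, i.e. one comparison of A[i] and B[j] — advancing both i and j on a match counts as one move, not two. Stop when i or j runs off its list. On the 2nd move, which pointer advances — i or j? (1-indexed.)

i=1 j=1: 4<10, i++
i=2 j=1: 5<10, i++

i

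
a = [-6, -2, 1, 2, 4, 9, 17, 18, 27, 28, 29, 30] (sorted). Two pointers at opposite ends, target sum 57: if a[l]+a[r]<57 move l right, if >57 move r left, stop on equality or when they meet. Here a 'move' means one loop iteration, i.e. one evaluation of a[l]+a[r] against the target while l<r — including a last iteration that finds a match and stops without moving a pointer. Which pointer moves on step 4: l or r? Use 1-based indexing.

[1,12] -6+30=24 <57 → l++
[2,12] -2+30=28 <57 → l++
[3,12] 1+30=31 <57 → l++
[4,12] 2+30=32 <57 → l++

l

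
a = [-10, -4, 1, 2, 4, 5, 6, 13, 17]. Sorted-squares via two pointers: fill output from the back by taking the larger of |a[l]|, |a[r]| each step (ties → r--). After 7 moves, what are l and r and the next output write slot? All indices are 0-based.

l=2, r=3, next write slot=1

[0,8] |-10|<=|17| out[8]=289 → r--
[0,7] |-10|<=|13| out[7]=169 → r--
[0,6] |-10|>|6| out[6]=100 → l++
[1,6] |-4|<=|6| out[5]=36 → r--
[1,5] |-4|<=|5| out[4]=25 → r--
[1,4] |-4|<=|4| out[3]=16 → r--
[1,3] |-4|>|2| out[2]=16 → l++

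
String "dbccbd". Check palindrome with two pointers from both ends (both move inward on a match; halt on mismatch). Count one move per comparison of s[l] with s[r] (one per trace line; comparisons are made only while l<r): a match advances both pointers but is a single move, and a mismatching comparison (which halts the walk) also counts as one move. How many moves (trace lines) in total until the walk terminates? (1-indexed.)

l=1 r=6: 'd'=='d', l++,r--
l=2 r=5: 'b'=='b', l++,r--
l=3 r=4: 'c'=='c', l++,r--

3 moves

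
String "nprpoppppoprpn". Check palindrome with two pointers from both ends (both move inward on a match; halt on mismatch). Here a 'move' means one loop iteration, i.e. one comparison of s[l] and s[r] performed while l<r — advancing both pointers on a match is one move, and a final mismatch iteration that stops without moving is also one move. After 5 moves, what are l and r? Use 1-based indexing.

[1,14] 'n'=='n' → l++,r--
[2,13] 'p'=='p' → l++,r--
[3,12] 'r'=='r' → l++,r--
[4,11] 'p'=='p' → l++,r--
[5,10] 'o'=='o' → l++,r--

l=6, r=9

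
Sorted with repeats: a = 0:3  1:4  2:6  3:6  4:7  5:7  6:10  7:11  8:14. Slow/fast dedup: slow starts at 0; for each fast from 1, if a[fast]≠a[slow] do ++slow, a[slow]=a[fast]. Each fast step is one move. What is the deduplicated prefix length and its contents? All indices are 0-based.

length 7; prefix = [3, 4, 6, 7, 10, 11, 14]

slow=0 fast=1: a[fast]=4≠a[slow]=3 write a[1]=4, slow++,fast++
slow=1 fast=2: a[fast]=6≠a[slow]=4 write a[2]=6, slow++,fast++
slow=2 fast=3: a[fast]=6=a[slow] dup, fast++
slow=2 fast=4: a[fast]=7≠a[slow]=6 write a[3]=7, slow++,fast++
slow=3 fast=5: a[fast]=7=a[slow] dup, fast++
slow=3 fast=6: a[fast]=10≠a[slow]=7 write a[4]=10, slow++,fast++
slow=4 fast=7: a[fast]=11≠a[slow]=10 write a[5]=11, slow++,fast++
slow=5 fast=8: a[fast]=14≠a[slow]=11 write a[6]=14, slow++,fast++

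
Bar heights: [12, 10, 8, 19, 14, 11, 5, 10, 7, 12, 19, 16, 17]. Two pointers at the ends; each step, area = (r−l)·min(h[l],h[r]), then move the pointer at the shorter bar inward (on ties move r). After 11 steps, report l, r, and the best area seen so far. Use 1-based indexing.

l=4, r=5, best area=153

l=1 r=13: min(12,17)*12=144 best=144 *, l++
l=2 r=13: min(10,17)*11=110 best=144, l++
l=3 r=13: min(8,17)*10=80 best=144, l++
l=4 r=13: min(19,17)*9=153 best=153 *, r--
l=4 r=12: min(19,16)*8=128 best=153, r--
l=4 r=11: min(19,19)*7=133 best=153, r--
l=4 r=10: min(19,12)*6=72 best=153, r--
l=4 r=9: min(19,7)*5=35 best=153, r--
l=4 r=8: min(19,10)*4=40 best=153, r--
l=4 r=7: min(19,5)*3=15 best=153, r--
l=4 r=6: min(19,11)*2=22 best=153, r--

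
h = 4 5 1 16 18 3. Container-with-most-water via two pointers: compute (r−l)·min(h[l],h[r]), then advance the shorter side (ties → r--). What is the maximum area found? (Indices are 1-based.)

max area = 16

l=1 r=6: min(4,3)*5=15 best=15 *, r--
l=1 r=5: min(4,18)*4=16 best=16 *, l++
l=2 r=5: min(5,18)*3=15 best=16, l++
l=3 r=5: min(1,18)*2=2 best=16, l++
l=4 r=5: min(16,18)*1=16 best=16, l++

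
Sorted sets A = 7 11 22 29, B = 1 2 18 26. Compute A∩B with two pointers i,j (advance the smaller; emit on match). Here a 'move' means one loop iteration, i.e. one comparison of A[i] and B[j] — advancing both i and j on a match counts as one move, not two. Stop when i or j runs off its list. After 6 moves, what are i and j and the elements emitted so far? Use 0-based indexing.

i=3, j=3, emitted=[]

[i=0,j=0] 7>1 → j++
[i=0,j=1] 7>2 → j++
[i=0,j=2] 7<18 → i++
[i=1,j=2] 11<18 → i++
[i=2,j=2] 22>18 → j++
[i=2,j=3] 22<26 → i++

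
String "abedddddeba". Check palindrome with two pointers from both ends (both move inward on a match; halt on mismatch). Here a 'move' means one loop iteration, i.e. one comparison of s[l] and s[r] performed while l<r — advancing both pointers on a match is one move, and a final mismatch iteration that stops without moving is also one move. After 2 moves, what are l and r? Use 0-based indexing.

[0,10] 'a'=='a' → l++,r--
[1,9] 'b'=='b' → l++,r--

l=2, r=8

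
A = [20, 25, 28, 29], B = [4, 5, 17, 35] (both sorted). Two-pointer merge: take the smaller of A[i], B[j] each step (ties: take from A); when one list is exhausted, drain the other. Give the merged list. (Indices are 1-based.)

[4, 5, 17, 20, 25, 28, 29, 35]

i=1 j=1: A[i]=20>B[j]=4 take 4, j++
i=1 j=2: A[i]=20>B[j]=5 take 5, j++
i=1 j=3: A[i]=20>B[j]=17 take 17, j++
i=1 j=4: A[i]=20<=B[j]=35 take 20, i++
i=2 j=4: A[i]=25<=B[j]=35 take 25, i++
i=3 j=4: A[i]=28<=B[j]=35 take 28, i++
i=4 j=4: A[i]=29<=B[j]=35 take 29, i++
i=5 j=4: A done, take B[j]=35, j++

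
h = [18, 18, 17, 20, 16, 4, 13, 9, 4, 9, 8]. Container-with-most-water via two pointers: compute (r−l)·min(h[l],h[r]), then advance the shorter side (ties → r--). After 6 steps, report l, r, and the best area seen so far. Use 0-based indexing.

l=0, r=4, best area=81

l=0 r=10: min(18,8)*10=80 best=80 *, r--
l=0 r=9: min(18,9)*9=81 best=81 *, r--
l=0 r=8: min(18,4)*8=32 best=81, r--
l=0 r=7: min(18,9)*7=63 best=81, r--
l=0 r=6: min(18,13)*6=78 best=81, r--
l=0 r=5: min(18,4)*5=20 best=81, r--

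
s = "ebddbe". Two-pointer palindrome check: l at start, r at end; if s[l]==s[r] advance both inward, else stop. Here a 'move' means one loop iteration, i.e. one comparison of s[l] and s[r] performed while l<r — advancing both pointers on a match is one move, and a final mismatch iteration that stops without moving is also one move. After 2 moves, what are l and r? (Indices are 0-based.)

l=2, r=3

l=0 r=5: 'e'=='e', l++,r--
l=1 r=4: 'b'=='b', l++,r--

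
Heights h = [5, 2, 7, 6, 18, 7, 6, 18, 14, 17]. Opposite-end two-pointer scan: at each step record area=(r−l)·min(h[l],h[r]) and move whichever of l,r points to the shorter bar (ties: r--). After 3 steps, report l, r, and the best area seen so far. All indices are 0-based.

l=0 r=9: min(5,17)*9=45 best=45 *, l++
l=1 r=9: min(2,17)*8=16 best=45, l++
l=2 r=9: min(7,17)*7=49 best=49 *, l++

l=3, r=9, best area=49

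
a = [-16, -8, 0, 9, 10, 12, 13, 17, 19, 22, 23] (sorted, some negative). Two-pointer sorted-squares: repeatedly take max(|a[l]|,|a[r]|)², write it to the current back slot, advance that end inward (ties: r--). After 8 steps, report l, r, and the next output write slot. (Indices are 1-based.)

l=2, r=4, next write slot=3

[1,11] |-16|<=|23| out[11]=529 → r--
[1,10] |-16|<=|22| out[10]=484 → r--
[1,9] |-16|<=|19| out[9]=361 → r--
[1,8] |-16|<=|17| out[8]=289 → r--
[1,7] |-16|>|13| out[7]=256 → l++
[2,7] |-8|<=|13| out[6]=169 → r--
[2,6] |-8|<=|12| out[5]=144 → r--
[2,5] |-8|<=|10| out[4]=100 → r--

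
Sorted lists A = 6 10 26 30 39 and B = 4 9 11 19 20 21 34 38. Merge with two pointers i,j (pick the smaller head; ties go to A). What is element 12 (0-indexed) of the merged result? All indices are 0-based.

merged[12] = 39

i=0 j=0: A[i]=6>B[j]=4 take 4, j++
i=0 j=1: A[i]=6<=B[j]=9 take 6, i++
i=1 j=1: A[i]=10>B[j]=9 take 9, j++
i=1 j=2: A[i]=10<=B[j]=11 take 10, i++
i=2 j=2: A[i]=26>B[j]=11 take 11, j++
i=2 j=3: A[i]=26>B[j]=19 take 19, j++
i=2 j=4: A[i]=26>B[j]=20 take 20, j++
i=2 j=5: A[i]=26>B[j]=21 take 21, j++
i=2 j=6: A[i]=26<=B[j]=34 take 26, i++
i=3 j=6: A[i]=30<=B[j]=34 take 30, i++
i=4 j=6: A[i]=39>B[j]=34 take 34, j++
i=4 j=7: A[i]=39>B[j]=38 take 38, j++
i=4 j=8: B done, take A[i]=39, i++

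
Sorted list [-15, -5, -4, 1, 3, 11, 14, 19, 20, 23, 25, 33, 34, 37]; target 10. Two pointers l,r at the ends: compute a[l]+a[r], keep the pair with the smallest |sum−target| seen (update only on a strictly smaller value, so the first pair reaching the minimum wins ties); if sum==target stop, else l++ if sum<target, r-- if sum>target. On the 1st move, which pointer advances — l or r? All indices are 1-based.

[1,14] -15+37=22 d=12 * → r--

r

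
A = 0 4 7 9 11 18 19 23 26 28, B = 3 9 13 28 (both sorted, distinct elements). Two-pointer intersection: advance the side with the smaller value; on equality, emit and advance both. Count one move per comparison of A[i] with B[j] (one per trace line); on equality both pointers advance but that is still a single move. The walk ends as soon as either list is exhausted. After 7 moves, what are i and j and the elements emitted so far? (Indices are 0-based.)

i=0 j=0: 0<3, i++
i=1 j=0: 4>3, j++
i=1 j=1: 4<9, i++
i=2 j=1: 7<9, i++
i=3 j=1: 9==9 emit, i++,j++
i=4 j=2: 11<13, i++
i=5 j=2: 18>13, j++

i=5, j=3, emitted=[9]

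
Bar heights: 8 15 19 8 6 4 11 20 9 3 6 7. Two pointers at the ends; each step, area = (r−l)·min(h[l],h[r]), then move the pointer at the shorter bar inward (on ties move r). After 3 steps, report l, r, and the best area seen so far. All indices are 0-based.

l=0, r=8, best area=77

[0,11] min(8,7)*11=77 best=77 * → r--
[0,10] min(8,6)*10=60 best=77 → r--
[0,9] min(8,3)*9=27 best=77 → r--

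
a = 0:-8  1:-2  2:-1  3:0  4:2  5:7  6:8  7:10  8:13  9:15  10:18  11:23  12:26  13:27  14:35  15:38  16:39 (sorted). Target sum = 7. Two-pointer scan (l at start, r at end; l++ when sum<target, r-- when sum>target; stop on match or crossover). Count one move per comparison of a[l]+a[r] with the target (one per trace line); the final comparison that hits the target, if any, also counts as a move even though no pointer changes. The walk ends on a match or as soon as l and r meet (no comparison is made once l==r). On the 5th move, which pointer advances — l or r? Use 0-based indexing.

l=0 r=16: -8+39=31 >7, r--
l=0 r=15: -8+38=30 >7, r--
l=0 r=14: -8+35=27 >7, r--
l=0 r=13: -8+27=19 >7, r--
l=0 r=12: -8+26=18 >7, r--

r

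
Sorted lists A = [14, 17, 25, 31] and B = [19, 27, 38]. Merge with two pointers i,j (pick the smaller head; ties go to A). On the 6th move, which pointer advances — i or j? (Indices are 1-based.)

i

[i=1,j=1] A[i]=14<=B[j]=19 take 14 → i++
[i=2,j=1] A[i]=17<=B[j]=19 take 17 → i++
[i=3,j=1] A[i]=25>B[j]=19 take 19 → j++
[i=3,j=2] A[i]=25<=B[j]=27 take 25 → i++
[i=4,j=2] A[i]=31>B[j]=27 take 27 → j++
[i=4,j=3] A[i]=31<=B[j]=38 take 31 → i++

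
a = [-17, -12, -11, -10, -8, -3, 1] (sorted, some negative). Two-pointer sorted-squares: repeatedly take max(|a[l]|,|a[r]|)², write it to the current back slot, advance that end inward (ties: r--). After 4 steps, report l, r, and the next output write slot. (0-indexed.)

l=0 r=6: |-17|>|1| out[6]=289, l++
l=1 r=6: |-12|>|1| out[5]=144, l++
l=2 r=6: |-11|>|1| out[4]=121, l++
l=3 r=6: |-10|>|1| out[3]=100, l++

l=4, r=6, next write slot=2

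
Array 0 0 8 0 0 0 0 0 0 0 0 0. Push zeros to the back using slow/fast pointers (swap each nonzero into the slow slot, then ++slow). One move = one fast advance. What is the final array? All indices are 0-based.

(s=0,f=0) a[fast]=0 → fast++
(s=0,f=1) a[fast]=0 → fast++
(s=0,f=2) a[fast]=8≠0 swap→a[0]=8 → slow++,fast++
(s=1,f=3) a[fast]=0 → fast++
(s=1,f=4) a[fast]=0 → fast++
(s=1,f=5) a[fast]=0 → fast++
(s=1,f=6) a[fast]=0 → fast++
(s=1,f=7) a[fast]=0 → fast++
(s=1,f=8) a[fast]=0 → fast++
(s=1,f=9) a[fast]=0 → fast++
(s=1,f=10) a[fast]=0 → fast++
(s=1,f=11) a[fast]=0 → fast++

[8, 0, 0, 0, 0, 0, 0, 0, 0, 0, 0, 0]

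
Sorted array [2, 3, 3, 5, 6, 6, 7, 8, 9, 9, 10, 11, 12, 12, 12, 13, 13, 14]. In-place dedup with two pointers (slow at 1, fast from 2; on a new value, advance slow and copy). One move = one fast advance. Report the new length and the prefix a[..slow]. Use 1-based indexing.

length 12; prefix = [2, 3, 5, 6, 7, 8, 9, 10, 11, 12, 13, 14]

slow=1 fast=2: a[fast]=3≠a[slow]=2 write a[2]=3, slow++,fast++
slow=2 fast=3: a[fast]=3=a[slow] dup, fast++
slow=2 fast=4: a[fast]=5≠a[slow]=3 write a[3]=5, slow++,fast++
slow=3 fast=5: a[fast]=6≠a[slow]=5 write a[4]=6, slow++,fast++
slow=4 fast=6: a[fast]=6=a[slow] dup, fast++
slow=4 fast=7: a[fast]=7≠a[slow]=6 write a[5]=7, slow++,fast++
slow=5 fast=8: a[fast]=8≠a[slow]=7 write a[6]=8, slow++,fast++
slow=6 fast=9: a[fast]=9≠a[slow]=8 write a[7]=9, slow++,fast++
slow=7 fast=10: a[fast]=9=a[slow] dup, fast++
slow=7 fast=11: a[fast]=10≠a[slow]=9 write a[8]=10, slow++,fast++
slow=8 fast=12: a[fast]=11≠a[slow]=10 write a[9]=11, slow++,fast++
slow=9 fast=13: a[fast]=12≠a[slow]=11 write a[10]=12, slow++,fast++
slow=10 fast=14: a[fast]=12=a[slow] dup, fast++
slow=10 fast=15: a[fast]=12=a[slow] dup, fast++
slow=10 fast=16: a[fast]=13≠a[slow]=12 write a[11]=13, slow++,fast++
slow=11 fast=17: a[fast]=13=a[slow] dup, fast++
slow=11 fast=18: a[fast]=14≠a[slow]=13 write a[12]=14, slow++,fast++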